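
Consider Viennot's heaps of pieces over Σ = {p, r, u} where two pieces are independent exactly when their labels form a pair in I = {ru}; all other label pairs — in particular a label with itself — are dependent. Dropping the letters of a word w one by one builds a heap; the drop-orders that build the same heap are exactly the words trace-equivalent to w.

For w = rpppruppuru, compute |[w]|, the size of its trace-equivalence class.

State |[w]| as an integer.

#0=r has no predecessor
#1=p depends on [0:r]
#2=p depends on [1:p]
#3=p depends on [2:p]
#4=r depends on [3:p]
#5=u depends on [3:p]
#6=p depends on [4:r, 5:u]
#7=p depends on [6:p]
#8=u depends on [7:p]
#9=r depends on [7:p]
#10=u depends on [8:u]
sources: [0:r]
N(rest) = Σ N(rest − s) over sources s of rest; N(one piece) = 1:
  size 1 → [9]=1  [10]=1
  size 2 → [8,10]=1  [9,10]=2
  size 3 → [8,9,10]=3
  size 4 → [7,8,9,10]=3
  size 5 → [6,7,8,9,10]=3
  size 6 → [4,6,7,8,9,10]=3  [5,6,7,8,9,10]=3
  size 7 → [4,5,6,7,8,9,10]=6
  size 8 → [3,4,5,6,7,8,9,10]=6
  size 9 → [2,3,4,5,6,7,8,9,10]=6
  first=0(r) contributes 6

6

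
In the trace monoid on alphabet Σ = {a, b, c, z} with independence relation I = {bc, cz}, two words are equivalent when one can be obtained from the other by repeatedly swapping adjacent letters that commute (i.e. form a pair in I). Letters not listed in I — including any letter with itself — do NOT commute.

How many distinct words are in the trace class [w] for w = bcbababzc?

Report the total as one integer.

drop 0:b onto floor
drop 1:c onto floor
drop 2:b onto {0:b}
drop 3:a onto {1:c, 2:b}
drop 4:b onto {3:a}
drop 5:a onto {4:b}
drop 6:b onto {5:a}
drop 7:z onto {6:b}
drop 8:c onto {5:a}
ground layer = {0:b, 1:c}
drop-orders for the pieces not yet dropped (sum over which currently-grounded one goes next):
  1 to go: {7} 1  {8} 1
  2 to go: {6,7} 1  {7,8} 2
  3 to go: {6,7,8} 3
  4 to go: {5,6,7,8} 3
  5 to go: {4,5,6,7,8} 3
  6 to go: {3,4,5,6,7,8} 3
  7 to go: {1,3,4,5,6,7,8} 3  {2,3,4,5,6,7,8} 3
  if 0:b drops first: 6 orders
  if 1:c drops first: 3 orders
heap linearizations: 9

9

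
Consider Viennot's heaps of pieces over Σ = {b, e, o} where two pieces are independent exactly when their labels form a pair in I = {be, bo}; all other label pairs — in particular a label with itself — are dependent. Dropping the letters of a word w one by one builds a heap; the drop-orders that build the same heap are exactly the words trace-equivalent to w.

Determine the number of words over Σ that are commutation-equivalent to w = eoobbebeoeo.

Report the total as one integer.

165

drop 0:e onto floor
drop 1:o onto {0:e}
drop 2:o onto {1:o}
drop 3:b onto floor
drop 4:b onto {3:b}
drop 5:e onto {2:o}
drop 6:b onto {4:b}
drop 7:e onto {5:e}
drop 8:o onto {7:e}
drop 9:e onto {8:o}
drop 10:o onto {9:e}
ground layer = {0:e, 3:b}
drop-orders for the pieces not yet dropped (sum over which currently-grounded one goes next):
  1 to go: {6} 1  {10} 1
  2 to go: {4,6} 1  {6,10} 2  {9,10} 1
  3 to go: {3,4,6} 1  {4,6,10} 3  {6,9,10} 3  {8,9,10} 1
  4 to go: {3,4,6,10} 4  {4,6,9,10} 6  {6,8,9,10} 4  {7,8,9,10} 1
  5 to go: {3,4,6,9,10} 10  {4,6,8,9,10} 10  {5,7,8,9,10} 1  {6,7,8,9,10} 5
  6 to go: {2,5,7,8,9,10} 1  {3,4,6,8,9,10} 20  {4,6,7,8,9,10} 15  {5,6,7,8,9,10} 6
  7 to go: {1,2,5,7,8,9,10} 1  {2,5,6,7,8,9,10} 7  {3,4,6,7,8,9,10} 35  {4,5,6,7,8,9,10} 21
  8 to go: {0,1,2,5,7,8,9,10} 1  {1,2,5,6,7,8,9,10} 8  {2,4,5,6,7,8,9,10} 28  {3,4,5,6,7,8,9,10} 56
  9 to go: {0,1,2,5,6,7,8,9,10} 9  {1,2,4,5,6,7,8,9,10} 36  {2,3,4,5,6,7,8,9,10} 84
  if 0:e drops first: 120 orders
  if 3:b drops first: 45 orders
heap linearizations: 165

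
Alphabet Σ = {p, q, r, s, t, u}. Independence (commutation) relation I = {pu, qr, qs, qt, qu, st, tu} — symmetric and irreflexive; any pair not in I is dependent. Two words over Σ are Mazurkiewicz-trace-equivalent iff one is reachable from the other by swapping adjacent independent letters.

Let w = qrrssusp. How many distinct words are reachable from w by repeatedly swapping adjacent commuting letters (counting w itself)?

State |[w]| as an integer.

0(q) covers ∅
1(r) covers ∅
2(r) covers 1:r
3(s) covers 2:r
4(s) covers 3:s
5(u) covers 4:s
6(s) covers 5:u
7(p) covers 0:q, 6:s
floor of heap: 0:q, 1:r
completions by unplaced set U, small U first (add the entries for U minus each lowest piece of U):
  |U|=1: {7}:1
  |U|=2: {0,7}:1  {6,7}:1
  |U|=3: {0,6,7}:2  {5,6,7}:1
  |U|=4: {0,5,6,7}:3  {4,5,6,7}:1
  |U|=5: {0,4,5,6,7}:4  {3,4,5,6,7}:1
  |U|=6: {0,3,4,5,6,7}:5  {2,3,4,5,6,7}:1
  start at 0(q): 1
  start at 1(r): 6
sum over floor = 7

7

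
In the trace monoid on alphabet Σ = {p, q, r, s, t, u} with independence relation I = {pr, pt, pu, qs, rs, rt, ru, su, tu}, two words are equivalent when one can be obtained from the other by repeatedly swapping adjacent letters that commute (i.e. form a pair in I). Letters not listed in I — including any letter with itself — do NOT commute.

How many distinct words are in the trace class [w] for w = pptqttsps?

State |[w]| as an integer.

drop 0:p onto floor
drop 1:p onto {0:p}
drop 2:t onto floor
drop 3:q onto {1:p, 2:t}
drop 4:t onto {3:q}
drop 5:t onto {4:t}
drop 6:s onto {5:t}
drop 7:p onto {6:s}
drop 8:s onto {7:p}
ground layer = {0:p, 2:t}
drop-orders for the pieces not yet dropped (sum over which currently-grounded one goes next):
  1 to go: {8} 1
  2 to go: {7,8} 1
  3 to go: {6,7,8} 1
  4 to go: {5,6,7,8} 1
  5 to go: {4,5,6,7,8} 1
  6 to go: {3,4,5,6,7,8} 1
  7 to go: {1,3,4,5,6,7,8} 1  {2,3,4,5,6,7,8} 1
  if 0:p drops first: 2 orders
  if 2:t drops first: 1 orders
heap linearizations: 3

3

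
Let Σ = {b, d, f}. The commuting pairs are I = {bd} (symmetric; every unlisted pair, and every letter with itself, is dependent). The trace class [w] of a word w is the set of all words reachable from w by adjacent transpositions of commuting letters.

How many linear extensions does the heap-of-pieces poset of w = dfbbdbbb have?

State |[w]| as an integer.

#0=d has no predecessor
#1=f depends on [0:d]
#2=b depends on [1:f]
#3=b depends on [2:b]
#4=d depends on [1:f]
#5=b depends on [3:b]
#6=b depends on [5:b]
#7=b depends on [6:b]
sources: [0:d]
N(rest) = Σ N(rest − s) over sources s of rest; N(one piece) = 1:
  size 1 → [4]=1  [7]=1
  size 2 → [4,7]=2  [6,7]=1
  size 3 → [4,6,7]=3  [5,6,7]=1
  size 4 → [3,5,6,7]=1  [4,5,6,7]=4
  size 5 → [2,3,5,6,7]=1  [3,4,5,6,7]=5
  size 6 → [2,3,4,5,6,7]=6
  first=0(d) contributes 6

6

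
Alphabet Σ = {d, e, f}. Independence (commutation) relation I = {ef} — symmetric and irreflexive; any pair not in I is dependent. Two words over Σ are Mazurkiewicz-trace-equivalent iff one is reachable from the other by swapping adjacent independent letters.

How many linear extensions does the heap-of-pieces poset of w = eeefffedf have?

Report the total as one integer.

drop 0:e onto floor
drop 1:e onto {0:e}
drop 2:e onto {1:e}
drop 3:f onto floor
drop 4:f onto {3:f}
drop 5:f onto {4:f}
drop 6:e onto {2:e}
drop 7:d onto {5:f, 6:e}
drop 8:f onto {7:d}
ground layer = {0:e, 3:f}
drop-orders for the pieces not yet dropped (sum over which currently-grounded one goes next):
  1 to go: {8} 1
  2 to go: {7,8} 1
  3 to go: {5,7,8} 1  {6,7,8} 1
  4 to go: {2,6,7,8} 1  {4,5,7,8} 1  {5,6,7,8} 2
  5 to go: {1,2,6,7,8} 1  {2,5,6,7,8} 3  {3,4,5,7,8} 1  {4,5,6,7,8} 3
  6 to go: {0,1,2,6,7,8} 1  {1,2,5,6,7,8} 4  {2,4,5,6,7,8} 6  {3,4,5,6,7,8} 4
  7 to go: {0,1,2,5,6,7,8} 5  {1,2,4,5,6,7,8} 10  {2,3,4,5,6,7,8} 10
  if 0:e drops first: 20 orders
  if 3:f drops first: 15 orders
heap linearizations: 35

35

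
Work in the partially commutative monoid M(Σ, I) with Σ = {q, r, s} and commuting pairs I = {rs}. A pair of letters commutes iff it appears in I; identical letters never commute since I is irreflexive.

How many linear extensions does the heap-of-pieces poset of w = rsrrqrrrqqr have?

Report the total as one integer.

4

0(r) covers ∅
1(s) covers ∅
2(r) covers 0:r
3(r) covers 2:r
4(q) covers 1:s, 3:r
5(r) covers 4:q
6(r) covers 5:r
7(r) covers 6:r
8(q) covers 7:r
9(q) covers 8:q
10(r) covers 9:q
floor of heap: 0:r, 1:s
completions by unplaced set U, small U first (add the entries for U minus each lowest piece of U):
  |U|=1: {10}:1
  |U|=2: {9,10}:1
  |U|=3: {8,9,10}:1
  |U|=4: {7,8,9,10}:1
  |U|=5: {6,7,8,9,10}:1
  |U|=6: {5,6,7,8,9,10}:1
  |U|=7: {4,5,6,7,8,9,10}:1
  |U|=8: {1,4,5,6,7,8,9,10}:1  {3,4,5,6,7,8,9,10}:1
  |U|=9: {1,3,4,5,6,7,8,9,10}:2  {2,3,4,5,6,7,8,9,10}:1
  start at 0(r): 3
  start at 1(s): 1
sum over floor = 4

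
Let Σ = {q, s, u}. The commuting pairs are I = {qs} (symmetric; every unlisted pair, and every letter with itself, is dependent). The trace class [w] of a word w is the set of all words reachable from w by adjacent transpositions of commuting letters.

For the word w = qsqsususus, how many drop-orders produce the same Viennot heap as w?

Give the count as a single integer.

piece 0:q — minimal
piece 1:s — minimal
piece 2:q rests on {0:q}
piece 3:s rests on {1:s}
piece 4:u rests on {2:q, 3:s}
piece 5:s rests on {4:u}
piece 6:u rests on {5:s}
piece 7:s rests on {6:u}
piece 8:u rests on {7:s}
piece 9:s rests on {8:u}
minimal pieces: {0:q, 1:s}
ways to finish when only these pieces remain (= sum over removing one remaining piece with nothing left below it):
  1 left: {9}→1
  2 left: {8,9}→1
  3 left: {7,8,9}→1
  4 left: {6,7,8,9}→1
  5 left: {5,6,7,8,9}→1
  6 left: {4,5,6,7,8,9}→1
  7 left: {2,4,5,6,7,8,9}→1  {3,4,5,6,7,8,9}→1
  8 left: {0,2,4,5,6,7,8,9}→1  {1,3,4,5,6,7,8,9}→1  {2,3,4,5,6,7,8,9}→2
  placing 0:q first → 3 extensions
  placing 1:s first → 3 extensions
total linear extensions = 6

6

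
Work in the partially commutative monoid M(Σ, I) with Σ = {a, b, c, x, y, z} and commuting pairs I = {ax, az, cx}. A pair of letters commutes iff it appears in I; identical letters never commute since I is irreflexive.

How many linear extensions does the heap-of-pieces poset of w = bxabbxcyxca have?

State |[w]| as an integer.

12

0(b) covers ∅
1(x) covers 0:b
2(a) covers 0:b
3(b) covers 1:x, 2:a
4(b) covers 3:b
5(x) covers 4:b
6(c) covers 4:b
7(y) covers 5:x, 6:c
8(x) covers 7:y
9(c) covers 7:y
10(a) covers 9:c
floor of heap: 0:b
completions by unplaced set U, small U first (add the entries for U minus each lowest piece of U):
  |U|=1: {8}:1  {10}:1
  |U|=2: {8,10}:2  {9,10}:1
  |U|=3: {8,9,10}:3
  |U|=4: {7,8,9,10}:3
  |U|=5: {5,7,8,9,10}:3  {6,7,8,9,10}:3
  |U|=6: {5,6,7,8,9,10}:6
  |U|=7: {4,5,6,7,8,9,10}:6
  |U|=8: {3,4,5,6,7,8,9,10}:6
  |U|=9: {1,3,4,5,6,7,8,9,10}:6  {2,3,4,5,6,7,8,9,10}:6
  start at 0(b): 12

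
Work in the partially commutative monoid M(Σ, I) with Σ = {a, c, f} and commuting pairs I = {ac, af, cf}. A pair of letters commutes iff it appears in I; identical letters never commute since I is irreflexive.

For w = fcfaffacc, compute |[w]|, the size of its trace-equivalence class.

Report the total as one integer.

1260

0(f) covers ∅
1(c) covers ∅
2(f) covers 0:f
3(a) covers ∅
4(f) covers 2:f
5(f) covers 4:f
6(a) covers 3:a
7(c) covers 1:c
8(c) covers 7:c
floor of heap: 0:f, 1:c, 3:a
completions by unplaced set U, small U first (add the entries for U minus each lowest piece of U):
  |U|=1: {5}:1  {6}:1  {8}:1
  |U|=2: {3,6}:1  {4,5}:1  {5,6}:2  {5,8}:2  {6,8}:2  {7,8}:1
  |U|=3: {1,7,8}:1  {2,4,5}:1  {3,5,6}:3  {3,6,8}:3  {4,5,6}:3  {4,5,8}:3  {5,6,8}:6  {5,7,8}:3  {6,7,8}:3
  |U|=4: {0,2,4,5}:1  {1,5,7,8}:4  {1,6,7,8}:4  {2,4,5,6}:4  {2,4,5,8}:4  {3,4,5,6}:6  {3,5,6,8}:12  {3,6,7,8}:6  {4,5,6,8}:12  {4,5,7,8}:6  {5,6,7,8}:12
  |U|=5: {0,2,4,5,6}:5  {0,2,4,5,8}:5  {1,3,6,7,8}:10  {1,4,5,7,8}:10  {1,5,6,7,8}:20  {2,3,4,5,6}:10  {2,4,5,6,8}:20  {2,4,5,7,8}:10  {3,4,5,6,8}:30  {3,5,6,7,8}:30  {4,5,6,7,8}:30
  |U|=6: {0,2,3,4,5,6}:15  {0,2,4,5,6,8}:30  {0,2,4,5,7,8}:15  {1,2,4,5,7,8}:20  {1,3,5,6,7,8}:60  {1,4,5,6,7,8}:60  {2,3,4,5,6,8}:60  {2,4,5,6,7,8}:60  {3,4,5,6,7,8}:90
  |U|=7: {0,1,2,4,5,7,8}:35  {0,2,3,4,5,6,8}:105  {0,2,4,5,6,7,8}:105  {1,2,4,5,6,7,8}:140  {1,3,4,5,6,7,8}:210  {2,3,4,5,6,7,8}:210
  start at 0(f): 560
  start at 1(c): 420
  start at 3(a): 280
sum over floor = 1260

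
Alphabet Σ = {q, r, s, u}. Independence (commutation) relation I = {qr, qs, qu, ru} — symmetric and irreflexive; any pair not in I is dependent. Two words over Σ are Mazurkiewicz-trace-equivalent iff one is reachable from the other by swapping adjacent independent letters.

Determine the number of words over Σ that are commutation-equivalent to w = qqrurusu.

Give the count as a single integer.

piece 0:q — minimal
piece 1:q rests on {0:q}
piece 2:r — minimal
piece 3:u — minimal
piece 4:r rests on {2:r}
piece 5:u rests on {3:u}
piece 6:s rests on {4:r, 5:u}
piece 7:u rests on {6:s}
minimal pieces: {0:q, 2:r, 3:u}
ways to finish when only these pieces remain (= sum over removing one remaining piece with nothing left below it):
  1 left: {1}→1  {7}→1
  2 left: {0,1}→1  {1,7}→2  {6,7}→1
  3 left: {0,1,7}→3  {1,6,7}→3  {4,6,7}→1  {5,6,7}→1
  4 left: {0,1,6,7}→6  {1,4,6,7}→4  {1,5,6,7}→4  {2,4,6,7}→1  {3,5,6,7}→1  {4,5,6,7}→2
  5 left: {0,1,4,6,7}→10  {0,1,5,6,7}→10  {1,2,4,6,7}→5  {1,3,5,6,7}→5  {1,4,5,6,7}→10  {2,4,5,6,7}→3  {3,4,5,6,7}→3
  6 left: {0,1,2,4,6,7}→15  {0,1,3,5,6,7}→15  {0,1,4,5,6,7}→30  {1,2,4,5,6,7}→18  {1,3,4,5,6,7}→18  {2,3,4,5,6,7}→6
  placing 0:q first → 42 extensions
  placing 2:r first → 63 extensions
  placing 3:u first → 63 extensions
total linear extensions = 168

168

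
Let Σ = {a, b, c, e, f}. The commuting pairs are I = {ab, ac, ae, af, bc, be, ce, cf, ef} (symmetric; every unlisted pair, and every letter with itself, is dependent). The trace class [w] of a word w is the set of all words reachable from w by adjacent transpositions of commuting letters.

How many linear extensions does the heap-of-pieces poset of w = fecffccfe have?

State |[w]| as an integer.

1260

piece 0:f — minimal
piece 1:e — minimal
piece 2:c — minimal
piece 3:f rests on {0:f}
piece 4:f rests on {3:f}
piece 5:c rests on {2:c}
piece 6:c rests on {5:c}
piece 7:f rests on {4:f}
piece 8:e rests on {1:e}
minimal pieces: {0:f, 1:e, 2:c}
ways to finish when only these pieces remain (= sum over removing one remaining piece with nothing left below it):
  1 left: {6}→1  {7}→1  {8}→1
  2 left: {1,8}→1  {4,7}→1  {5,6}→1  {6,7}→2  {6,8}→2  {7,8}→2
  3 left: {1,6,8}→3  {1,7,8}→3  {2,5,6}→1  {3,4,7}→1  {4,6,7}→3  {4,7,8}→3  {5,6,7}→3  {5,6,8}→3  {6,7,8}→6
  4 left: {0,3,4,7}→1  {1,4,7,8}→6  {1,5,6,8}→6  {1,6,7,8}→12  {2,5,6,7}→4  {2,5,6,8}→4  {3,4,6,7}→4  {3,4,7,8}→4  {4,5,6,7}→6  {4,6,7,8}→12  {5,6,7,8}→12
  5 left: {0,3,4,6,7}→5  {0,3,4,7,8}→5  {1,2,5,6,8}→10  {1,3,4,7,8}→10  {1,4,6,7,8}→30  {1,5,6,7,8}→30  {2,4,5,6,7}→10  {2,5,6,7,8}→20  {3,4,5,6,7}→10  {3,4,6,7,8}→20  {4,5,6,7,8}→30
  6 left: {0,1,3,4,7,8}→15  {0,3,4,5,6,7}→15  {0,3,4,6,7,8}→30  {1,2,5,6,7,8}→60  {1,3,4,6,7,8}→60  {1,4,5,6,7,8}→90  {2,3,4,5,6,7}→20  {2,4,5,6,7,8}→60  {3,4,5,6,7,8}→60
  7 left: {0,1,3,4,6,7,8}→105  {0,2,3,4,5,6,7}→35  {0,3,4,5,6,7,8}→105  {1,2,4,5,6,7,8}→210  {1,3,4,5,6,7,8}→210  {2,3,4,5,6,7,8}→140
  placing 0:f first → 560 extensions
  placing 1:e first → 280 extensions
  placing 2:c first → 420 extensions
total linear extensions = 1260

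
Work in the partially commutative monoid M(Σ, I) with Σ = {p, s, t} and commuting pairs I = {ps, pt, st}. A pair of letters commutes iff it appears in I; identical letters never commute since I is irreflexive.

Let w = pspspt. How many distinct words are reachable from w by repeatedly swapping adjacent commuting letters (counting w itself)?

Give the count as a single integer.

60

0(p) covers ∅
1(s) covers ∅
2(p) covers 0:p
3(s) covers 1:s
4(p) covers 2:p
5(t) covers ∅
floor of heap: 0:p, 1:s, 5:t
completions by unplaced set U, small U first (add the entries for U minus each lowest piece of U):
  |U|=1: {3}:1  {4}:1  {5}:1
  |U|=2: {1,3}:1  {2,4}:1  {3,4}:2  {3,5}:2  {4,5}:2
  |U|=3: {0,2,4}:1  {1,3,4}:3  {1,3,5}:3  {2,3,4}:3  {2,4,5}:3  {3,4,5}:6
  |U|=4: {0,2,3,4}:4  {0,2,4,5}:4  {1,2,3,4}:6  {1,3,4,5}:12  {2,3,4,5}:12
  start at 0(p): 30
  start at 1(s): 20
  start at 5(t): 10
sum over floor = 60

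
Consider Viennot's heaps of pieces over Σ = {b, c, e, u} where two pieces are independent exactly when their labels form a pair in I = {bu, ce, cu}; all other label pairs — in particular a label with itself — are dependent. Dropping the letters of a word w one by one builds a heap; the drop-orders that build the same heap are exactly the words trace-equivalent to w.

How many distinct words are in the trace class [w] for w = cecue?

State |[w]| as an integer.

10

0(c) covers ∅
1(e) covers ∅
2(c) covers 0:c
3(u) covers 1:e
4(e) covers 3:u
floor of heap: 0:c, 1:e
completions by unplaced set U, small U first (add the entries for U minus each lowest piece of U):
  |U|=1: {2}:1  {4}:1
  |U|=2: {0,2}:1  {2,4}:2  {3,4}:1
  |U|=3: {0,2,4}:3  {1,3,4}:1  {2,3,4}:3
  start at 0(c): 4
  start at 1(e): 6
sum over floor = 10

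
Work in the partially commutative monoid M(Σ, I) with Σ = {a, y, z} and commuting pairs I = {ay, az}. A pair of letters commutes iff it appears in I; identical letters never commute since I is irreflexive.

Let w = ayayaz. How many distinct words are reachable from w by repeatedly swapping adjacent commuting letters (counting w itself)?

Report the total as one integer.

20

#0=a has no predecessor
#1=y has no predecessor
#2=a depends on [0:a]
#3=y depends on [1:y]
#4=a depends on [2:a]
#5=z depends on [3:y]
sources: [0:a, 1:y]
N(rest) = Σ N(rest − s) over sources s of rest; N(one piece) = 1:
  size 1 → [4]=1  [5]=1
  size 2 → [2,4]=1  [3,5]=1  [4,5]=2
  size 3 → [0,2,4]=1  [1,3,5]=1  [2,4,5]=3  [3,4,5]=3
  size 4 → [0,2,4,5]=4  [1,3,4,5]=4  [2,3,4,5]=6
  first=0(a) contributes 10
  first=1(y) contributes 10
|[w]| = 20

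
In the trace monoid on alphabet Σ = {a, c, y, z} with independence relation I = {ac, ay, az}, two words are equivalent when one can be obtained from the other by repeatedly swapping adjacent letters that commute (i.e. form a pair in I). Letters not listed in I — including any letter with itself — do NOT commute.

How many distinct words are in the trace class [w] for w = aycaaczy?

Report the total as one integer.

0(a) covers ∅
1(y) covers ∅
2(c) covers 1:y
3(a) covers 0:a
4(a) covers 3:a
5(c) covers 2:c
6(z) covers 5:c
7(y) covers 6:z
floor of heap: 0:a, 1:y
completions by unplaced set U, small U first (add the entries for U minus each lowest piece of U):
  |U|=1: {4}:1  {7}:1
  |U|=2: {3,4}:1  {4,7}:2  {6,7}:1
  |U|=3: {0,3,4}:1  {3,4,7}:3  {4,6,7}:3  {5,6,7}:1
  |U|=4: {0,3,4,7}:4  {2,5,6,7}:1  {3,4,6,7}:6  {4,5,6,7}:4
  |U|=5: {0,3,4,6,7}:10  {1,2,5,6,7}:1  {2,4,5,6,7}:5  {3,4,5,6,7}:10
  |U|=6: {0,3,4,5,6,7}:20  {1,2,4,5,6,7}:6  {2,3,4,5,6,7}:15
  start at 0(a): 21
  start at 1(y): 35
sum over floor = 56

56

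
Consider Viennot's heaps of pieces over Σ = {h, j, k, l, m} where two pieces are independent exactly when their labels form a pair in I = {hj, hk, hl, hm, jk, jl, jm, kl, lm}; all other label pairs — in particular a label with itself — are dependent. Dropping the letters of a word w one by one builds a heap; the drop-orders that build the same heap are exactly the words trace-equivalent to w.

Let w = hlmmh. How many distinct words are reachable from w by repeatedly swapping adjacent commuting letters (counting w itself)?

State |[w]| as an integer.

30

0(h) covers ∅
1(l) covers ∅
2(m) covers ∅
3(m) covers 2:m
4(h) covers 0:h
floor of heap: 0:h, 1:l, 2:m
completions by unplaced set U, small U first (add the entries for U minus each lowest piece of U):
  |U|=1: {1}:1  {3}:1  {4}:1
  |U|=2: {0,4}:1  {1,3}:2  {1,4}:2  {2,3}:1  {3,4}:2
  |U|=3: {0,1,4}:3  {0,3,4}:3  {1,2,3}:3  {1,3,4}:6  {2,3,4}:3
  start at 0(h): 12
  start at 1(l): 6
  start at 2(m): 12
sum over floor = 30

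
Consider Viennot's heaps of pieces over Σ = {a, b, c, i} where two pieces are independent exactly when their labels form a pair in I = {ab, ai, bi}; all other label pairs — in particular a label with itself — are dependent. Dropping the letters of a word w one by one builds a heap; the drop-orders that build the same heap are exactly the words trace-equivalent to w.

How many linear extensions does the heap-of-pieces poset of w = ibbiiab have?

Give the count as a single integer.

#0=i has no predecessor
#1=b has no predecessor
#2=b depends on [1:b]
#3=i depends on [0:i]
#4=i depends on [3:i]
#5=a has no predecessor
#6=b depends on [2:b]
sources: [0:i, 1:b, 5:a]
N(rest) = Σ N(rest − s) over sources s of rest; N(one piece) = 1:
  size 1 → [4]=1  [5]=1  [6]=1
  size 2 → [2,6]=1  [3,4]=1  [4,5]=2  [4,6]=2  [5,6]=2
  size 3 → [0,3,4]=1  [1,2,6]=1  [2,4,6]=3  [2,5,6]=3  [3,4,5]=3  [3,4,6]=3  [4,5,6]=6
  size 4 → [0,3,4,5]=4  [0,3,4,6]=4  [1,2,4,6]=4  [1,2,5,6]=4  [2,3,4,6]=6  [2,4,5,6]=12  [3,4,5,6]=12
  size 5 → [0,2,3,4,6]=10  [0,3,4,5,6]=20  [1,2,3,4,6]=10  [1,2,4,5,6]=20  [2,3,4,5,6]=30
  first=0(i) contributes 60
  first=1(b) contributes 60
  first=5(a) contributes 20
|[w]| = 140

140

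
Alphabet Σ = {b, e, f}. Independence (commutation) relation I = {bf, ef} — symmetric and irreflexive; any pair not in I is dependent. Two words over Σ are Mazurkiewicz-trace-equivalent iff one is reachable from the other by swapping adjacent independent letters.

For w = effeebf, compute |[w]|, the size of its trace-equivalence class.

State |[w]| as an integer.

drop 0:e onto floor
drop 1:f onto floor
drop 2:f onto {1:f}
drop 3:e onto {0:e}
drop 4:e onto {3:e}
drop 5:b onto {4:e}
drop 6:f onto {2:f}
ground layer = {0:e, 1:f}
drop-orders for the pieces not yet dropped (sum over which currently-grounded one goes next):
  1 to go: {5} 1  {6} 1
  2 to go: {2,6} 1  {4,5} 1  {5,6} 2
  3 to go: {1,2,6} 1  {2,5,6} 3  {3,4,5} 1  {4,5,6} 3
  4 to go: {0,3,4,5} 1  {1,2,5,6} 4  {2,4,5,6} 6  {3,4,5,6} 4
  5 to go: {0,3,4,5,6} 5  {1,2,4,5,6} 10  {2,3,4,5,6} 10
  if 0:e drops first: 20 orders
  if 1:f drops first: 15 orders
heap linearizations: 35

35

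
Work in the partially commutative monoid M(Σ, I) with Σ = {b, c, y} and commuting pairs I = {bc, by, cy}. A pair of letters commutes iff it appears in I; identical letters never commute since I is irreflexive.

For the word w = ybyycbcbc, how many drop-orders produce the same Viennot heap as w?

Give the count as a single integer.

#0=y has no predecessor
#1=b has no predecessor
#2=y depends on [0:y]
#3=y depends on [2:y]
#4=c has no predecessor
#5=b depends on [1:b]
#6=c depends on [4:c]
#7=b depends on [5:b]
#8=c depends on [6:c]
sources: [0:y, 1:b, 4:c]
N(rest) = Σ N(rest − s) over sources s of rest; N(one piece) = 1:
  size 1 → [3]=1  [7]=1  [8]=1
  size 2 → [2,3]=1  [3,7]=2  [3,8]=2  [5,7]=1  [6,8]=1  [7,8]=2
  size 3 → [0,2,3]=1  [1,5,7]=1  [2,3,7]=3  [2,3,8]=3  [3,5,7]=3  [3,6,8]=3  [3,7,8]=6  [4,6,8]=1  [5,7,8]=3  [6,7,8]=3
  size 4 → [0,2,3,7]=4  [0,2,3,8]=4  [1,3,5,7]=4  [1,5,7,8]=4  [2,3,5,7]=6  [2,3,6,8]=6  [2,3,7,8]=12  [3,4,6,8]=4  [3,5,7,8]=12  [3,6,7,8]=12  [4,6,7,8]=4  [5,6,7,8]=6
  size 5 → [0,2,3,5,7]=10  [0,2,3,6,8]=10  [0,2,3,7,8]=20  [1,2,3,5,7]=10  [1,3,5,7,8]=20  [1,5,6,7,8]=10  [2,3,4,6,8]=10  [2,3,5,7,8]=30  [2,3,6,7,8]=30  [3,4,6,7,8]=20  [3,5,6,7,8]=30  [4,5,6,7,8]=10
  size 6 → [0,1,2,3,5,7]=20  [0,2,3,4,6,8]=20  [0,2,3,5,7,8]=60  [0,2,3,6,7,8]=60  [1,2,3,5,7,8]=60  [1,3,5,6,7,8]=60  [1,4,5,6,7,8]=20  [2,3,4,6,7,8]=60  [2,3,5,6,7,8]=90  [3,4,5,6,7,8]=60
  size 7 → [0,1,2,3,5,7,8]=140  [0,2,3,4,6,7,8]=140  [0,2,3,5,6,7,8]=210  [1,2,3,5,6,7,8]=210  [1,3,4,5,6,7,8]=140  [2,3,4,5,6,7,8]=210
  first=0(y) contributes 560
  first=1(b) contributes 560
  first=4(c) contributes 560
|[w]| = 1680

1680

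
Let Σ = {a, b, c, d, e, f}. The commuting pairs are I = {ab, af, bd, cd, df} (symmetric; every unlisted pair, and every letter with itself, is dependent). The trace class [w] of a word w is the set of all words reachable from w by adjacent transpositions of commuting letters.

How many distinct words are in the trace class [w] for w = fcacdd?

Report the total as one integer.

#0=f has no predecessor
#1=c depends on [0:f]
#2=a depends on [1:c]
#3=c depends on [2:a]
#4=d depends on [2:a]
#5=d depends on [4:d]
sources: [0:f]
N(rest) = Σ N(rest − s) over sources s of rest; N(one piece) = 1:
  size 1 → [3]=1  [5]=1
  size 2 → [3,5]=2  [4,5]=1
  size 3 → [3,4,5]=3
  size 4 → [2,3,4,5]=3
  first=0(f) contributes 3

3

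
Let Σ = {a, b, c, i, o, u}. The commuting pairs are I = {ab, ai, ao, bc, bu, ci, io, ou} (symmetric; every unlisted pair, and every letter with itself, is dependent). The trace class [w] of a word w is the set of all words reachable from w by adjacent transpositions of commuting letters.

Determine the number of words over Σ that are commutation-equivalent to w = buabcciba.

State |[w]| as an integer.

120

#0=b has no predecessor
#1=u has no predecessor
#2=a depends on [1:u]
#3=b depends on [0:b]
#4=c depends on [2:a]
#5=c depends on [4:c]
#6=i depends on [1:u, 3:b]
#7=b depends on [6:i]
#8=a depends on [5:c]
sources: [0:b, 1:u]
N(rest) = Σ N(rest − s) over sources s of rest; N(one piece) = 1:
  size 1 → [7]=1  [8]=1
  size 2 → [5,8]=1  [6,7]=1  [7,8]=2
  size 3 → [3,6,7]=1  [4,5,8]=1  [5,7,8]=3  [6,7,8]=3
  size 4 → [0,3,6,7]=1  [2,4,5,8]=1  [3,6,7,8]=4  [4,5,7,8]=4  [5,6,7,8]=6
  size 5 → [0,3,6,7,8]=5  [2,4,5,7,8]=5  [3,5,6,7,8]=10  [4,5,6,7,8]=10
  size 6 → [0,3,5,6,7,8]=15  [2,4,5,6,7,8]=15  [3,4,5,6,7,8]=20
  size 7 → [0,3,4,5,6,7,8]=35  [1,2,4,5,6,7,8]=15  [2,3,4,5,6,7,8]=35
  first=0(b) contributes 50
  first=1(u) contributes 70
|[w]| = 120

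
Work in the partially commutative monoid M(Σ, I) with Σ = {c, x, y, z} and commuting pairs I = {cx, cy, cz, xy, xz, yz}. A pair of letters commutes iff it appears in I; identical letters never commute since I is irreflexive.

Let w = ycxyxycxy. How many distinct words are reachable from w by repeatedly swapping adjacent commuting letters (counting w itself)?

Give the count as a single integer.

piece 0:y — minimal
piece 1:c — minimal
piece 2:x — minimal
piece 3:y rests on {0:y}
piece 4:x rests on {2:x}
piece 5:y rests on {3:y}
piece 6:c rests on {1:c}
piece 7:x rests on {4:x}
piece 8:y rests on {5:y}
minimal pieces: {0:y, 1:c, 2:x}
ways to finish when only these pieces remain (= sum over removing one remaining piece with nothing left below it):
  1 left: {6}→1  {7}→1  {8}→1
  2 left: {1,6}→1  {4,7}→1  {5,8}→1  {6,7}→2  {6,8}→2  {7,8}→2
  3 left: {1,6,7}→3  {1,6,8}→3  {2,4,7}→1  {3,5,8}→1  {4,6,7}→3  {4,7,8}→3  {5,6,8}→3  {5,7,8}→3  {6,7,8}→6
  4 left: {0,3,5,8}→1  {1,4,6,7}→6  {1,5,6,8}→6  {1,6,7,8}→12  {2,4,6,7}→4  {2,4,7,8}→4  {3,5,6,8}→4  {3,5,7,8}→4  {4,5,7,8}→6  {4,6,7,8}→12  {5,6,7,8}→12
  5 left: {0,3,5,6,8}→5  {0,3,5,7,8}→5  {1,2,4,6,7}→10  {1,3,5,6,8}→10  {1,4,6,7,8}→30  {1,5,6,7,8}→30  {2,4,5,7,8}→10  {2,4,6,7,8}→20  {3,4,5,7,8}→10  {3,5,6,7,8}→20  {4,5,6,7,8}→30
  6 left: {0,1,3,5,6,8}→15  {0,3,4,5,7,8}→15  {0,3,5,6,7,8}→30  {1,2,4,6,7,8}→60  {1,3,5,6,7,8}→60  {1,4,5,6,7,8}→90  {2,3,4,5,7,8}→20  {2,4,5,6,7,8}→60  {3,4,5,6,7,8}→60
  7 left: {0,1,3,5,6,7,8}→105  {0,2,3,4,5,7,8}→35  {0,3,4,5,6,7,8}→105  {1,2,4,5,6,7,8}→210  {1,3,4,5,6,7,8}→210  {2,3,4,5,6,7,8}→140
  placing 0:y first → 560 extensions
  placing 1:c first → 280 extensions
  placing 2:x first → 420 extensions
total linear extensions = 1260

1260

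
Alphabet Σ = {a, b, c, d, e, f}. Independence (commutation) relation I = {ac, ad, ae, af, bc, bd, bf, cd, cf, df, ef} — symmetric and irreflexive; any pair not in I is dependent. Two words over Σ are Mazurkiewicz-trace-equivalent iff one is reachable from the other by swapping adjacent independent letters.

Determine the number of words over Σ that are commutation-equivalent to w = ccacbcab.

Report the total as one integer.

drop 0:c onto floor
drop 1:c onto {0:c}
drop 2:a onto floor
drop 3:c onto {1:c}
drop 4:b onto {2:a}
drop 5:c onto {3:c}
drop 6:a onto {4:b}
drop 7:b onto {6:a}
ground layer = {0:c, 2:a}
drop-orders for the pieces not yet dropped (sum over which currently-grounded one goes next):
  1 to go: {5} 1  {7} 1
  2 to go: {3,5} 1  {5,7} 2  {6,7} 1
  3 to go: {1,3,5} 1  {3,5,7} 3  {4,6,7} 1  {5,6,7} 3
  4 to go: {0,1,3,5} 1  {1,3,5,7} 4  {2,4,6,7} 1  {3,5,6,7} 6  {4,5,6,7} 4
  5 to go: {0,1,3,5,7} 5  {1,3,5,6,7} 10  {2,4,5,6,7} 5  {3,4,5,6,7} 10
  6 to go: {0,1,3,5,6,7} 15  {1,3,4,5,6,7} 20  {2,3,4,5,6,7} 15
  if 0:c drops first: 35 orders
  if 2:a drops first: 35 orders
heap linearizations: 70

70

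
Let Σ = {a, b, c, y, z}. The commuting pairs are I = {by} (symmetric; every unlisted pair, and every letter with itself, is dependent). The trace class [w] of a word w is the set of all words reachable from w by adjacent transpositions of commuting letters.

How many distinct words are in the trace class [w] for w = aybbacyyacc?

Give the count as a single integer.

drop 0:a onto floor
drop 1:y onto {0:a}
drop 2:b onto {0:a}
drop 3:b onto {2:b}
drop 4:a onto {1:y, 3:b}
drop 5:c onto {4:a}
drop 6:y onto {5:c}
drop 7:y onto {6:y}
drop 8:a onto {7:y}
drop 9:c onto {8:a}
drop 10:c onto {9:c}
ground layer = {0:a}
drop-orders for the pieces not yet dropped (sum over which currently-grounded one goes next):
  1 to go: {10} 1
  2 to go: {9,10} 1
  3 to go: {8,9,10} 1
  4 to go: {7,8,9,10} 1
  5 to go: {6,7,8,9,10} 1
  6 to go: {5,6,7,8,9,10} 1
  7 to go: {4,5,6,7,8,9,10} 1
  8 to go: {1,4,5,6,7,8,9,10} 1  {3,4,5,6,7,8,9,10} 1
  9 to go: {1,3,4,5,6,7,8,9,10} 2  {2,3,4,5,6,7,8,9,10} 1
  if 0:a drops first: 3 orders

3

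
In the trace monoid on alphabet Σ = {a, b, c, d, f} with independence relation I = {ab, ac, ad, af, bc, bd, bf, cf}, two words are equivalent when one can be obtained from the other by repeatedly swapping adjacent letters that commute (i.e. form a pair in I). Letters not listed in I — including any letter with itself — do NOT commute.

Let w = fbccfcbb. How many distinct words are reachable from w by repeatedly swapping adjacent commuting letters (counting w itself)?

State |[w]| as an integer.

560

piece 0:f — minimal
piece 1:b — minimal
piece 2:c — minimal
piece 3:c rests on {2:c}
piece 4:f rests on {0:f}
piece 5:c rests on {3:c}
piece 6:b rests on {1:b}
piece 7:b rests on {6:b}
minimal pieces: {0:f, 1:b, 2:c}
ways to finish when only these pieces remain (= sum over removing one remaining piece with nothing left below it):
  1 left: {4}→1  {5}→1  {7}→1
  2 left: {0,4}→1  {3,5}→1  {4,5}→2  {4,7}→2  {5,7}→2  {6,7}→1
  3 left: {0,4,5}→3  {0,4,7}→3  {1,6,7}→1  {2,3,5}→1  {3,4,5}→3  {3,5,7}→3  {4,5,7}→6  {4,6,7}→3  {5,6,7}→3
  4 left: {0,3,4,5}→6  {0,4,5,7}→12  {0,4,6,7}→6  {1,4,6,7}→4  {1,5,6,7}→4  {2,3,4,5}→4  {2,3,5,7}→4  {3,4,5,7}→12  {3,5,6,7}→6  {4,5,6,7}→12
  5 left: {0,1,4,6,7}→10  {0,2,3,4,5}→10  {0,3,4,5,7}→30  {0,4,5,6,7}→30  {1,3,5,6,7}→10  {1,4,5,6,7}→20  {2,3,4,5,7}→20  {2,3,5,6,7}→10  {3,4,5,6,7}→30
  6 left: {0,1,4,5,6,7}→60  {0,2,3,4,5,7}→60  {0,3,4,5,6,7}→90  {1,2,3,5,6,7}→20  {1,3,4,5,6,7}→60  {2,3,4,5,6,7}→60
  placing 0:f first → 140 extensions
  placing 1:b first → 210 extensions
  placing 2:c first → 210 extensions
total linear extensions = 560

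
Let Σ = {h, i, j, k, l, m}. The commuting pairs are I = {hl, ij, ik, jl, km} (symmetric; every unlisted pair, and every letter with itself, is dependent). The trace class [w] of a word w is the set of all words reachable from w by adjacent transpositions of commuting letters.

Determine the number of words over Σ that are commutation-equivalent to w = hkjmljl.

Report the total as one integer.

3

drop 0:h onto floor
drop 1:k onto {0:h}
drop 2:j onto {1:k}
drop 3:m onto {2:j}
drop 4:l onto {3:m}
drop 5:j onto {3:m}
drop 6:l onto {4:l}
ground layer = {0:h}
drop-orders for the pieces not yet dropped (sum over which currently-grounded one goes next):
  1 to go: {5} 1  {6} 1
  2 to go: {4,6} 1  {5,6} 2
  3 to go: {4,5,6} 3
  4 to go: {3,4,5,6} 3
  5 to go: {2,3,4,5,6} 3
  if 0:h drops first: 3 orders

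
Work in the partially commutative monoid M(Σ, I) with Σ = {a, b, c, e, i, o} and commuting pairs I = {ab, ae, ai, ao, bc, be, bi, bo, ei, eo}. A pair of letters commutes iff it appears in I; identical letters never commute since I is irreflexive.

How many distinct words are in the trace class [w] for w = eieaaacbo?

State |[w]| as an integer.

540

#0=e has no predecessor
#1=i has no predecessor
#2=e depends on [0:e]
#3=a has no predecessor
#4=a depends on [3:a]
#5=a depends on [4:a]
#6=c depends on [1:i, 2:e, 5:a]
#7=b has no predecessor
#8=o depends on [6:c]
sources: [0:e, 1:i, 3:a, 7:b]
N(rest) = Σ N(rest − s) over sources s of rest; N(one piece) = 1:
  size 1 → [7]=1  [8]=1
  size 2 → [6,8]=1  [7,8]=2
  size 3 → [1,6,8]=1  [2,6,8]=1  [5,6,8]=1  [6,7,8]=3
  size 4 → [0,2,6,8]=1  [1,2,6,8]=2  [1,5,6,8]=2  [1,6,7,8]=4  [2,5,6,8]=2  [2,6,7,8]=4  [4,5,6,8]=1  [5,6,7,8]=4
  size 5 → [0,1,2,6,8]=3  [0,2,5,6,8]=3  [0,2,6,7,8]=5  [1,2,5,6,8]=6  [1,2,6,7,8]=10  [1,4,5,6,8]=3  [1,5,6,7,8]=10  [2,4,5,6,8]=3  [2,5,6,7,8]=10  [3,4,5,6,8]=1  [4,5,6,7,8]=5
  size 6 → [0,1,2,5,6,8]=12  [0,1,2,6,7,8]=18  [0,2,4,5,6,8]=6  [0,2,5,6,7,8]=18  [1,2,4,5,6,8]=12  [1,2,5,6,7,8]=36  [1,3,4,5,6,8]=4  [1,4,5,6,7,8]=18  [2,3,4,5,6,8]=4  [2,4,5,6,7,8]=18  [3,4,5,6,7,8]=6
  size 7 → [0,1,2,4,5,6,8]=30  [0,1,2,5,6,7,8]=84  [0,2,3,4,5,6,8]=10  [0,2,4,5,6,7,8]=42  [1,2,3,4,5,6,8]=20  [1,2,4,5,6,7,8]=84  [1,3,4,5,6,7,8]=28  [2,3,4,5,6,7,8]=28
  first=0(e) contributes 160
  first=1(i) contributes 80
  first=3(a) contributes 240
  first=7(b) contributes 60
|[w]| = 540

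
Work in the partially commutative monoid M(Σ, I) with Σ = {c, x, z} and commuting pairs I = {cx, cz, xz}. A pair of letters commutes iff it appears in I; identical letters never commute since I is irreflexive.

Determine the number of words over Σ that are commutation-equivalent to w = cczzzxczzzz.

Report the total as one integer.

1320

#0=c has no predecessor
#1=c depends on [0:c]
#2=z has no predecessor
#3=z depends on [2:z]
#4=z depends on [3:z]
#5=x has no predecessor
#6=c depends on [1:c]
#7=z depends on [4:z]
#8=z depends on [7:z]
#9=z depends on [8:z]
#10=z depends on [9:z]
sources: [0:c, 2:z, 5:x]
N(rest) = Σ N(rest − s) over sources s of rest; N(one piece) = 1:
  size 1 → [5]=1  [6]=1  [10]=1
  size 2 → [1,6]=1  [5,6]=2  [5,10]=2  [6,10]=2  [9,10]=1
  size 3 → [0,1,6]=1  [1,5,6]=3  [1,6,10]=3  [5,6,10]=6  [5,9,10]=3  [6,9,10]=3  [8,9,10]=1
  size 4 → [0,1,5,6]=4  [0,1,6,10]=4  [1,5,6,10]=12  [1,6,9,10]=6  [5,6,9,10]=12  [5,8,9,10]=4  [6,8,9,10]=4  [7,8,9,10]=1
  size 5 → [0,1,5,6,10]=20  [0,1,6,9,10]=10  [1,5,6,9,10]=30  [1,6,8,9,10]=10  [4,7,8,9,10]=1  [5,6,8,9,10]=20  [5,7,8,9,10]=5  [6,7,8,9,10]=5
  size 6 → [0,1,5,6,9,10]=60  [0,1,6,8,9,10]=20  [1,5,6,8,9,10]=60  [1,6,7,8,9,10]=15  [3,4,7,8,9,10]=1  [4,5,7,8,9,10]=6  [4,6,7,8,9,10]=6  [5,6,7,8,9,10]=30
  size 7 → [0,1,5,6,8,9,10]=140  [0,1,6,7,8,9,10]=35  [1,4,6,7,8,9,10]=21  [1,5,6,7,8,9,10]=105  [2,3,4,7,8,9,10]=1  [3,4,5,7,8,9,10]=7  [3,4,6,7,8,9,10]=7  [4,5,6,7,8,9,10]=42
  size 8 → [0,1,4,6,7,8,9,10]=56  [0,1,5,6,7,8,9,10]=280  [1,3,4,6,7,8,9,10]=28  [1,4,5,6,7,8,9,10]=168  [2,3,4,5,7,8,9,10]=8  [2,3,4,6,7,8,9,10]=8  [3,4,5,6,7,8,9,10]=56
  size 9 → [0,1,3,4,6,7,8,9,10]=84  [0,1,4,5,6,7,8,9,10]=504  [1,2,3,4,6,7,8,9,10]=36  [1,3,4,5,6,7,8,9,10]=252  [2,3,4,5,6,7,8,9,10]=72
  first=0(c) contributes 360
  first=2(z) contributes 840
  first=5(x) contributes 120
|[w]| = 1320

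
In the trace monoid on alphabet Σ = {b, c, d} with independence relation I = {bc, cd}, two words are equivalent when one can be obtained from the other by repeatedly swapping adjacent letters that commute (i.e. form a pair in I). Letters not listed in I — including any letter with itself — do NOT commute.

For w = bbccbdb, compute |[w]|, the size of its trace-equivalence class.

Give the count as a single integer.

21

0(b) covers ∅
1(b) covers 0:b
2(c) covers ∅
3(c) covers 2:c
4(b) covers 1:b
5(d) covers 4:b
6(b) covers 5:d
floor of heap: 0:b, 2:c
completions by unplaced set U, small U first (add the entries for U minus each lowest piece of U):
  |U|=1: {3}:1  {6}:1
  |U|=2: {2,3}:1  {3,6}:2  {5,6}:1
  |U|=3: {2,3,6}:3  {3,5,6}:3  {4,5,6}:1
  |U|=4: {1,4,5,6}:1  {2,3,5,6}:6  {3,4,5,6}:4
  |U|=5: {0,1,4,5,6}:1  {1,3,4,5,6}:5  {2,3,4,5,6}:10
  start at 0(b): 15
  start at 2(c): 6
sum over floor = 21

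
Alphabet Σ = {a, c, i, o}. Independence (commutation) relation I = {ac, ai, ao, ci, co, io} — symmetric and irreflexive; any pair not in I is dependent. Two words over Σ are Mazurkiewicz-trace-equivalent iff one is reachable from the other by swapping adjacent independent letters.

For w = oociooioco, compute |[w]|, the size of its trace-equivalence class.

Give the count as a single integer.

#0=o has no predecessor
#1=o depends on [0:o]
#2=c has no predecessor
#3=i has no predecessor
#4=o depends on [1:o]
#5=o depends on [4:o]
#6=i depends on [3:i]
#7=o depends on [5:o]
#8=c depends on [2:c]
#9=o depends on [7:o]
sources: [0:o, 2:c, 3:i]
N(rest) = Σ N(rest − s) over sources s of rest; N(one piece) = 1:
  size 1 → [6]=1  [8]=1  [9]=1
  size 2 → [2,8]=1  [3,6]=1  [6,8]=2  [6,9]=2  [7,9]=1  [8,9]=2
  size 3 → [2,6,8]=3  [2,8,9]=3  [3,6,8]=3  [3,6,9]=3  [5,7,9]=1  [6,7,9]=3  [6,8,9]=6  [7,8,9]=3
  size 4 → [2,3,6,8]=6  [2,6,8,9]=12  [2,7,8,9]=6  [3,6,7,9]=6  [3,6,8,9]=12  [4,5,7,9]=1  [5,6,7,9]=4  [5,7,8,9]=4  [6,7,8,9]=12
  size 5 → [1,4,5,7,9]=1  [2,3,6,8,9]=30  [2,5,7,8,9]=10  [2,6,7,8,9]=30  [3,5,6,7,9]=10  [3,6,7,8,9]=30  [4,5,6,7,9]=5  [4,5,7,8,9]=5  [5,6,7,8,9]=20
  size 6 → [0,1,4,5,7,9]=1  [1,4,5,6,7,9]=6  [1,4,5,7,8,9]=6  [2,3,6,7,8,9]=90  [2,4,5,7,8,9]=15  [2,5,6,7,8,9]=60  [3,4,5,6,7,9]=15  [3,5,6,7,8,9]=60  [4,5,6,7,8,9]=30
  size 7 → [0,1,4,5,6,7,9]=7  [0,1,4,5,7,8,9]=7  [1,2,4,5,7,8,9]=21  [1,3,4,5,6,7,9]=21  [1,4,5,6,7,8,9]=42  [2,3,5,6,7,8,9]=210  [2,4,5,6,7,8,9]=105  [3,4,5,6,7,8,9]=105
  size 8 → [0,1,2,4,5,7,8,9]=28  [0,1,3,4,5,6,7,9]=28  [0,1,4,5,6,7,8,9]=56  [1,2,4,5,6,7,8,9]=168  [1,3,4,5,6,7,8,9]=168  [2,3,4,5,6,7,8,9]=420
  first=0(o) contributes 756
  first=2(c) contributes 252
  first=3(i) contributes 252
|[w]| = 1260

1260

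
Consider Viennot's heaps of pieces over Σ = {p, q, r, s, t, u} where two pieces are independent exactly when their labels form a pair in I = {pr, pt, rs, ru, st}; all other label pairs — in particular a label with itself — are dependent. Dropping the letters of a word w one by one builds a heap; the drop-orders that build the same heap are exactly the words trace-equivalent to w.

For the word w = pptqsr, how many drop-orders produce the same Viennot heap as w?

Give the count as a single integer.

6

0(p) covers ∅
1(p) covers 0:p
2(t) covers ∅
3(q) covers 1:p, 2:t
4(s) covers 3:q
5(r) covers 3:q
floor of heap: 0:p, 2:t
completions by unplaced set U, small U first (add the entries for U minus each lowest piece of U):
  |U|=1: {4}:1  {5}:1
  |U|=2: {4,5}:2
  |U|=3: {3,4,5}:2
  |U|=4: {1,3,4,5}:2  {2,3,4,5}:2
  start at 0(p): 4
  start at 2(t): 2
sum over floor = 6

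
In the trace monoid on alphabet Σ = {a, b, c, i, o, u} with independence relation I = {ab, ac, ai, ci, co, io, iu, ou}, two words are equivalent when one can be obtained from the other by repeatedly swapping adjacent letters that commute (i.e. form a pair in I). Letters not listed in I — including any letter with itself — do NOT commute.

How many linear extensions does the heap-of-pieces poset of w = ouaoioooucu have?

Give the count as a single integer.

770

piece 0:o — minimal
piece 1:u — minimal
piece 2:a rests on {0:o, 1:u}
piece 3:o rests on {2:a}
piece 4:i — minimal
piece 5:o rests on {3:o}
piece 6:o rests on {5:o}
piece 7:o rests on {6:o}
piece 8:u rests on {2:a}
piece 9:c rests on {8:u}
piece 10:u rests on {9:c}
minimal pieces: {0:o, 1:u, 4:i}
ways to finish when only these pieces remain (= sum over removing one remaining piece with nothing left below it):
  1 left: {4}→1  {7}→1  {10}→1
  2 left: {4,7}→2  {4,10}→2  {6,7}→1  {7,10}→2  {9,10}→1
  3 left: {4,6,7}→3  {4,7,10}→6  {4,9,10}→3  {5,6,7}→1  {6,7,10}→3  {7,9,10}→3  {8,9,10}→1
  4 left: {3,5,6,7}→1  {4,5,6,7}→4  {4,6,7,10}→12  {4,7,9,10}→12  {4,8,9,10}→4  {5,6,7,10}→4  {6,7,9,10}→6  {7,8,9,10}→4
  5 left: {3,4,5,6,7}→5  {3,5,6,7,10}→5  {4,5,6,7,10}→20  {4,6,7,9,10}→30  {4,7,8,9,10}→20  {5,6,7,9,10}→10  {6,7,8,9,10}→10
  6 left: {3,4,5,6,7,10}→30  {3,5,6,7,9,10}→15  {4,5,6,7,9,10}→60  {4,6,7,8,9,10}→60  {5,6,7,8,9,10}→20
  7 left: {3,4,5,6,7,9,10}→105  {3,5,6,7,8,9,10}→35  {4,5,6,7,8,9,10}→140
  8 left: {2,3,5,6,7,8,9,10}→35  {3,4,5,6,7,8,9,10}→280
  9 left: {0,2,3,5,6,7,8,9,10}→35  {1,2,3,5,6,7,8,9,10}→35  {2,3,4,5,6,7,8,9,10}→315
  placing 0:o first → 350 extensions
  placing 1:u first → 350 extensions
  placing 4:i first → 70 extensions
total linear extensions = 770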